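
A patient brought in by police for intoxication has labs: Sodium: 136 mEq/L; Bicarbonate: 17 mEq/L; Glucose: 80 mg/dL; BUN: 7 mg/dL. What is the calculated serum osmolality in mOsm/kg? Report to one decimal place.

278.9 mOsm/kg

Calculated osmolality = 2·Na + glucose/18 + BUN/2.8
= 2·136 + 80/18 + 7/2.8
= 272 + 4.44 + 2.50
= 278.94 mOsm/kg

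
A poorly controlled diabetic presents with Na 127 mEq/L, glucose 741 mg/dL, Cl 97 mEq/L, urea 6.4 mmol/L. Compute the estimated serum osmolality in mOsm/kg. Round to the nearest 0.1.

301.6 mOsm/kg

Calculated osmolality = 2·Na + glucose/18 + urea
= 2·127 + 741/18 + 6.4
= 254 + 41.17 + 6.40
= 301.57 mOsm/kg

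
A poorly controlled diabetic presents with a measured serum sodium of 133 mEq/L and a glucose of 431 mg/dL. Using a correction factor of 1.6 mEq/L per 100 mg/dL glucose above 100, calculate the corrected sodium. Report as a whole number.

Corrected Na = measured Na + 1.6 · (glucose − 100)/100
= 133 + 1.6 · (431 − 100)/100
= 133 + 5.3
= 138.3 mEq/L

138 mEq/L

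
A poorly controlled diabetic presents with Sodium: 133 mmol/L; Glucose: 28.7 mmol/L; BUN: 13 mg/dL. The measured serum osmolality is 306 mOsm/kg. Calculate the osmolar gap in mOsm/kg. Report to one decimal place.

6.7 mOsm/kg

Calculated osmolality = 2·Na + glucose + BUN/2.8
= 2·133 + 28.7 + 13/2.8
= 266 + 28.70 + 4.64
= 299.34 mOsm/kg ≈ 299.3 mOsm/kg
Osmolar gap = measured − calculated = 306 − 299.3 = 6.7 mOsm/kg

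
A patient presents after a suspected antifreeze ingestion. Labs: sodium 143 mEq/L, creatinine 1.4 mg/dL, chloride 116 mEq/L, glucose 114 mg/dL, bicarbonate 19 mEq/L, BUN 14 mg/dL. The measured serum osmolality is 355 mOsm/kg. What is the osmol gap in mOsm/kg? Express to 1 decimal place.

Calculated osmolality = 2·Na + glucose/18 + BUN/2.8
= 2·143 + 114/18 + 14/2.8
= 286 + 6.33 + 5
= 297.33 mOsm/kg ≈ 297.3 mOsm/kg
Osmolar gap = measured − calculated = 355 − 297.3 = 57.7 mOsm/kg

57.7 mOsm/kg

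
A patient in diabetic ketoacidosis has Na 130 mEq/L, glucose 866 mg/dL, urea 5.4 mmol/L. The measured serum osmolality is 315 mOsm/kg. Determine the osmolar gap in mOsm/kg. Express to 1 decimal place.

Calculated osmolality = 2·Na + glucose/18 + urea
= 2·130 + 866/18 + 5.4
= 260 + 48.11 + 5.40
= 313.51 mOsm/kg ≈ 313.5 mOsm/kg
Osmolar gap = measured − calculated = 315 − 313.5 = 1.5 mOsm/kg

1.5 mOsm/kg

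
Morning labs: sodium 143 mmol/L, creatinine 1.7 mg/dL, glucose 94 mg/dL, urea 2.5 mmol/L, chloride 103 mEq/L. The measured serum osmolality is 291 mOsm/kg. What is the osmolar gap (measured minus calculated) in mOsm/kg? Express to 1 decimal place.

Calculated osmolality = 2·Na + glucose/18 + urea
= 2·143 + 94/18 + 2.5
= 286 + 5.22 + 2.50
= 293.72 mOsm/kg ≈ 293.7 mOsm/kg
Osmolar gap = measured − calculated = 291 − 293.7 = -2.7 mOsm/kg

-2.7 mOsm/kg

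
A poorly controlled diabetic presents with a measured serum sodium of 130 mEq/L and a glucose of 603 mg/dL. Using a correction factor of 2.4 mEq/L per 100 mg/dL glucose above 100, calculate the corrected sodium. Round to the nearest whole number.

Corrected Na = measured Na + 2.4 · (glucose − 100)/100
= 130 + 2.4 · (603 − 100)/100
= 130 + 12.1
= 142.1 mEq/L

142 mEq/L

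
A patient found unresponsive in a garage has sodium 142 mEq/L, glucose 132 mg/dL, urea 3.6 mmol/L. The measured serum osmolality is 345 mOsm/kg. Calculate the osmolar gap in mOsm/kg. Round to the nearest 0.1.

Calculated osmolality = 2·Na + glucose/18 + urea
= 2·142 + 132/18 + 3.6
= 284 + 7.33 + 3.60
= 294.93 mOsm/kg ≈ 294.9 mOsm/kg
Osmolar gap = measured − calculated = 345 − 294.9 = 50.1 mOsm/kg

50.1 mOsm/kg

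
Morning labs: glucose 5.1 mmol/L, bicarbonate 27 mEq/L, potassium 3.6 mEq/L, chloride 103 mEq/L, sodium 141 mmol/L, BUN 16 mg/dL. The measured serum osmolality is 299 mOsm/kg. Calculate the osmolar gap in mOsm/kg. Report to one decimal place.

Calculated osmolality = 2·Na + glucose + BUN/2.8
= 2·141 + 5.1 + 16/2.8
= 282 + 5.10 + 5.71
= 292.81 mOsm/kg ≈ 292.8 mOsm/kg
Osmolar gap = measured − calculated = 299 − 292.8 = 6.2 mOsm/kg

6.2 mOsm/kg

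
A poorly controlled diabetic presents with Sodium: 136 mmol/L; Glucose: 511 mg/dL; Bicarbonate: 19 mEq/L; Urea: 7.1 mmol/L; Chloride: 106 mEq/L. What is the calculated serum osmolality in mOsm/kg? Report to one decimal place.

307.5 mOsm/kg

Calculated osmolality = 2·Na + glucose/18 + urea
= 2·136 + 511/18 + 7.1
= 272 + 28.39 + 7.10
= 307.49 mOsm/kg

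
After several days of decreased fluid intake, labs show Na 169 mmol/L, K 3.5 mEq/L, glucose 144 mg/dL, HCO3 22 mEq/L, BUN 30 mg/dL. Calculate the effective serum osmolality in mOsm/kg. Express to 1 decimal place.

Effective osmolality excludes urea (freely permeant across cell membranes):
2·Na + glucose/18
= 2·169 + 144/18
= 338 + 8
= 346 mOsm/kg

346.0 mOsm/kg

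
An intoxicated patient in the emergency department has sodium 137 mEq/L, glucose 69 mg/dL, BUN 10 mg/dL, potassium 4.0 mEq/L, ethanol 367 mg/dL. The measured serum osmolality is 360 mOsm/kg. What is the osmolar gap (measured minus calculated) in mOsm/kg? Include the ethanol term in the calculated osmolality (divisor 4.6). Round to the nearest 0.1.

Calculated osmolality = 2·Na + glucose/18 + BUN/2.8 + ethanol/4.6
= 2·137 + 69/18 + 10/2.8 + 367/4.6
= 274 + 3.83 + 3.57 + 79.78
= 361.18 mOsm/kg ≈ 361.2 mOsm/kg
Osmolar gap = measured − calculated = 360 − 361.2 = -1.2 mOsm/kg

-1.2 mOsm/kg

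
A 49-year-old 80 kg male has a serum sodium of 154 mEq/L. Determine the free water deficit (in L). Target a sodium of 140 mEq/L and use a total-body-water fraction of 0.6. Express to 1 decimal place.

TBW = 0.6 · 80 = 48 L
Free water deficit = TBW · (Na/140 − 1)
= 48 · (154/140 − 1)
= 48 · 0.1
= 4.8 L

4.8 L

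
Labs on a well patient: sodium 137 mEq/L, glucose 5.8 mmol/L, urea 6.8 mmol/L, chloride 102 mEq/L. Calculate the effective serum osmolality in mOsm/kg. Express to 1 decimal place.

279.8 mOsm/kg

Effective osmolality excludes urea (freely permeant across cell membranes):
2·Na + glucose
= 2·137 + 5.8
= 274 + 5.8
= 279.8 mOsm/kg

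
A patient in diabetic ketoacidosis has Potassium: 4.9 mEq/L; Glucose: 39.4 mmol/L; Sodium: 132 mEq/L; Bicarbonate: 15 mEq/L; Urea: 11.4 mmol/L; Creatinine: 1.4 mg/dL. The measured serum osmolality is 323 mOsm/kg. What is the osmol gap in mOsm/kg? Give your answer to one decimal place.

Calculated osmolality = 2·Na + glucose + urea
= 2·132 + 39.4 + 11.4
= 264 + 39.40 + 11.40
= 314.8 mOsm/kg ≈ 314.8 mOsm/kg
Osmolar gap = measured − calculated = 323 − 314.8 = 8.2 mOsm/kg

8.2 mOsm/kg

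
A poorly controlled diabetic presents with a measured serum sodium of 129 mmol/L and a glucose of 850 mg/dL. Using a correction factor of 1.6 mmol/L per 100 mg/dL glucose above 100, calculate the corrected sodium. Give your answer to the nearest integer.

Corrected Na = measured Na + 1.6 · (glucose − 100)/100
= 129 + 1.6 · (850 − 100)/100
= 129 + 12
= 141 mmol/L

141 mmol/L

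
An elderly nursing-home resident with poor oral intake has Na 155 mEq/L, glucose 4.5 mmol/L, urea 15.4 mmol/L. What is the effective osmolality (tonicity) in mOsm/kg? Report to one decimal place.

314.5 mOsm/kg

Effective osmolality excludes urea (freely permeant across cell membranes):
2·Na + glucose
= 2·155 + 4.5
= 310 + 4.5
= 314.5 mOsm/kg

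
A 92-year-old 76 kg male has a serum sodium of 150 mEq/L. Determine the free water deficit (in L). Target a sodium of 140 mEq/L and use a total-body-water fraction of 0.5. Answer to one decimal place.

TBW = 0.5 · 76 = 38 L
Free water deficit = TBW · (Na/140 − 1)
= 38 · (150/140 − 1)
= 38 · 0.0714
= 2.71 L

2.7 L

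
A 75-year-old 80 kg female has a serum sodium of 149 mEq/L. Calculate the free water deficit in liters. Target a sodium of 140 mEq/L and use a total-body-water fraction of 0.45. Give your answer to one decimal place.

2.3 L

TBW = 0.45 · 80 = 36 L
Free water deficit = TBW · (Na/140 − 1)
= 36 · (149/140 − 1)
= 36 · 0.0643
= 2.31 L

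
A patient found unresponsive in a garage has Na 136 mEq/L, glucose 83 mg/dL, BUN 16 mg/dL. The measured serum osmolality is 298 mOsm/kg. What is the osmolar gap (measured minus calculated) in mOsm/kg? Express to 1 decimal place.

15.7 mOsm/kg

Calculated osmolality = 2·Na + glucose/18 + BUN/2.8
= 2·136 + 83/18 + 16/2.8
= 272 + 4.61 + 5.71
= 282.32 mOsm/kg ≈ 282.3 mOsm/kg
Osmolar gap = measured − calculated = 298 − 282.3 = 15.7 mOsm/kg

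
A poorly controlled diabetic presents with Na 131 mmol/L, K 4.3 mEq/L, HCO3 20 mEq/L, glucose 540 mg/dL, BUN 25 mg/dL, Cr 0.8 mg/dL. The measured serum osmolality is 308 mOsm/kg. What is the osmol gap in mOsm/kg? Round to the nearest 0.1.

7.1 mOsm/kg

Calculated osmolality = 2·Na + glucose/18 + BUN/2.8
= 2·131 + 540/18 + 25/2.8
= 262 + 30 + 8.93
= 300.93 mOsm/kg ≈ 300.9 mOsm/kg
Osmolar gap = measured − calculated = 308 − 300.9 = 7.1 mOsm/kg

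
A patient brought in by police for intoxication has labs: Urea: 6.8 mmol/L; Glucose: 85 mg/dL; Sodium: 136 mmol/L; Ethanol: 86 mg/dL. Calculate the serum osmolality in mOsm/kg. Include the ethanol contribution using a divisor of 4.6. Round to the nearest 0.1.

302.2 mOsm/kg

Calculated osmolality = 2·Na + glucose/18 + urea + ethanol/4.6
= 2·136 + 85/18 + 6.8 + 86/4.6
= 272 + 4.72 + 6.80 + 18.70
= 302.22 mOsm/kg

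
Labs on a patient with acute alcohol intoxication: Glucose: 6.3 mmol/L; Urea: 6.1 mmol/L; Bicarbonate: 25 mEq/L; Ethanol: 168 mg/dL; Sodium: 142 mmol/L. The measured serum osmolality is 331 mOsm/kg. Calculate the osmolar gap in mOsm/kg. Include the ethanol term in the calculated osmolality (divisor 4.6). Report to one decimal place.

Calculated osmolality = 2·Na + glucose + urea + ethanol/4.6
= 2·142 + 6.3 + 6.1 + 168/4.6
= 284 + 6.30 + 6.10 + 36.52
= 332.92 mOsm/kg ≈ 332.9 mOsm/kg
Osmolar gap = measured − calculated = 331 − 332.9 = -1.9 mOsm/kg

-1.9 mOsm/kg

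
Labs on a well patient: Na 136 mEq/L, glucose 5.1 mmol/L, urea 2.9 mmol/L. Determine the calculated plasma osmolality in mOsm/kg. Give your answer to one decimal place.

Calculated osmolality = 2·Na + glucose + urea
= 2·136 + 5.1 + 2.9
= 272 + 5.10 + 2.90
= 280 mOsm/kg

280.0 mOsm/kg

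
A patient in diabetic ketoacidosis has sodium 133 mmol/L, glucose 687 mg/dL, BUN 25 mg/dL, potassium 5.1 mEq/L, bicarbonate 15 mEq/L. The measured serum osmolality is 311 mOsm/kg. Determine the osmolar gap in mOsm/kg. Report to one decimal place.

-2.1 mOsm/kg

Calculated osmolality = 2·Na + glucose/18 + BUN/2.8
= 2·133 + 687/18 + 25/2.8
= 266 + 38.17 + 8.93
= 313.1 mOsm/kg ≈ 313.1 mOsm/kg
Osmolar gap = measured − calculated = 311 − 313.1 = -2.1 mOsm/kg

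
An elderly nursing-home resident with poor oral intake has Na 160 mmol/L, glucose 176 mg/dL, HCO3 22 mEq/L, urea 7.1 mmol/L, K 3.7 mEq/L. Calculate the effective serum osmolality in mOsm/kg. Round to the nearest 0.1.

329.8 mOsm/kg

Effective osmolality excludes urea (freely permeant across cell membranes):
2·Na + glucose/18
= 2·160 + 176/18
= 320 + 9.78
= 329.78 mOsm/kg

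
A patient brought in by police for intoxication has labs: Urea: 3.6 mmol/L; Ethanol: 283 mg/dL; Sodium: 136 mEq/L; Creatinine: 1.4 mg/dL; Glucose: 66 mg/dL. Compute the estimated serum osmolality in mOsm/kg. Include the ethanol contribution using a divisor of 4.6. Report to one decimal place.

340.8 mOsm/kg

Calculated osmolality = 2·Na + glucose/18 + urea + ethanol/4.6
= 2·136 + 66/18 + 3.6 + 283/4.6
= 272 + 3.67 + 3.60 + 61.52
= 340.79 mOsm/kg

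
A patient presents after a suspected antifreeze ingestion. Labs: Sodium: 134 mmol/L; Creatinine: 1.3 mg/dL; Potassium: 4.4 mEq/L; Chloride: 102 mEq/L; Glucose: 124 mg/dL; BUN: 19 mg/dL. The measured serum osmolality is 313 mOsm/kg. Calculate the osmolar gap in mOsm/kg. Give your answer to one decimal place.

31.3 mOsm/kg

Calculated osmolality = 2·Na + glucose/18 + BUN/2.8
= 2·134 + 124/18 + 19/2.8
= 268 + 6.89 + 6.79
= 281.68 mOsm/kg ≈ 281.7 mOsm/kg
Osmolar gap = measured − calculated = 313 − 281.7 = 31.3 mOsm/kg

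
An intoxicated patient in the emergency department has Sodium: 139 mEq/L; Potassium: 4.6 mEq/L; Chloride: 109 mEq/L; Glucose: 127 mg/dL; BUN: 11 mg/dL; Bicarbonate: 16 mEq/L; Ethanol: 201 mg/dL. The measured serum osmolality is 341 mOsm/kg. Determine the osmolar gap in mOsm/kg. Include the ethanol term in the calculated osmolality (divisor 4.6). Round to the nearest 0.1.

Calculated osmolality = 2·Na + glucose/18 + BUN/2.8 + ethanol/4.6
= 2·139 + 127/18 + 11/2.8 + 201/4.6
= 278 + 7.06 + 3.93 + 43.70
= 332.69 mOsm/kg ≈ 332.7 mOsm/kg
Osmolar gap = measured − calculated = 341 − 332.7 = 8.3 mOsm/kg

8.3 mOsm/kg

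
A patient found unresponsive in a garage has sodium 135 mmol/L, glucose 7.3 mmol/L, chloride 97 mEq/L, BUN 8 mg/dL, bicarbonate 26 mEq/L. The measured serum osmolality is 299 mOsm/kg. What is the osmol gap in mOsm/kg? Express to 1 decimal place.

Calculated osmolality = 2·Na + glucose + BUN/2.8
= 2·135 + 7.3 + 8/2.8
= 270 + 7.30 + 2.86
= 280.16 mOsm/kg ≈ 280.2 mOsm/kg
Osmolar gap = measured − calculated = 299 − 280.2 = 18.8 mOsm/kg

18.8 mOsm/kg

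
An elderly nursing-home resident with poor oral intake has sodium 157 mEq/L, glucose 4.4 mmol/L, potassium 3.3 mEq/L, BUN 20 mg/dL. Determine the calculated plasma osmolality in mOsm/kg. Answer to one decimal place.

Calculated osmolality = 2·Na + glucose + BUN/2.8
= 2·157 + 4.4 + 20/2.8
= 314 + 4.40 + 7.14
= 325.54 mOsm/kg

325.5 mOsm/kg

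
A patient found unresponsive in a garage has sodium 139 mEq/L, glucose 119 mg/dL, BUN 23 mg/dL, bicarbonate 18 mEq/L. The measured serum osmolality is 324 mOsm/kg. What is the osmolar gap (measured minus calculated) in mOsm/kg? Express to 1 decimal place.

31.2 mOsm/kg

Calculated osmolality = 2·Na + glucose/18 + BUN/2.8
= 2·139 + 119/18 + 23/2.8
= 278 + 6.61 + 8.21
= 292.82 mOsm/kg ≈ 292.8 mOsm/kg
Osmolar gap = measured − calculated = 324 − 292.8 = 31.2 mOsm/kg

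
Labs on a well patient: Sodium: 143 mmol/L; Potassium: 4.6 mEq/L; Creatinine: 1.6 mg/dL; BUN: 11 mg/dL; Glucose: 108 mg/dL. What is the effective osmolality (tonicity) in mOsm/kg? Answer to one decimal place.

Effective osmolality excludes urea (freely permeant across cell membranes):
2·Na + glucose/18
= 2·143 + 108/18
= 286 + 6
= 292 mOsm/kg

292.0 mOsm/kg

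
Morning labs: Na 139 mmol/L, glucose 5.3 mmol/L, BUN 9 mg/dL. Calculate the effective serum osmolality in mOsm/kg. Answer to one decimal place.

283.3 mOsm/kg

Effective osmolality excludes urea (freely permeant across cell membranes):
2·Na + glucose
= 2·139 + 5.3
= 278 + 5.3
= 283.3 mOsm/kg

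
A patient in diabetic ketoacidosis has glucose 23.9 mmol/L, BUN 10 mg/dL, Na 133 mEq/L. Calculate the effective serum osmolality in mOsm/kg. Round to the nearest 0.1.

289.9 mOsm/kg

Effective osmolality excludes urea (freely permeant across cell membranes):
2·Na + glucose
= 2·133 + 23.9
= 266 + 23.9
= 289.9 mOsm/kg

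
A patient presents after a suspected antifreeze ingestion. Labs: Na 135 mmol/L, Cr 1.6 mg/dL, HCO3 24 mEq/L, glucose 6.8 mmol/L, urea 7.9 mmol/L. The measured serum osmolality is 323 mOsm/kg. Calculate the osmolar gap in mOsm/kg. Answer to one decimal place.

Calculated osmolality = 2·Na + glucose + urea
= 2·135 + 6.8 + 7.9
= 270 + 6.80 + 7.90
= 284.7 mOsm/kg ≈ 284.7 mOsm/kg
Osmolar gap = measured − calculated = 323 − 284.7 = 38.3 mOsm/kg

38.3 mOsm/kg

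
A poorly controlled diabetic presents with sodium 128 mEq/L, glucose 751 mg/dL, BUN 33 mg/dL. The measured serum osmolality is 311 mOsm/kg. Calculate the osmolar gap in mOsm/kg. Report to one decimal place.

Calculated osmolality = 2·Na + glucose/18 + BUN/2.8
= 2·128 + 751/18 + 33/2.8
= 256 + 41.72 + 11.79
= 309.51 mOsm/kg ≈ 309.5 mOsm/kg
Osmolar gap = measured − calculated = 311 − 309.5 = 1.5 mOsm/kg

1.5 mOsm/kg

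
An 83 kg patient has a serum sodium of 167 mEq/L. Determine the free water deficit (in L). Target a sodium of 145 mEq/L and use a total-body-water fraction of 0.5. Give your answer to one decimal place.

TBW = 0.5 · 83 = 41.5 L
Free water deficit = TBW · (Na/145 − 1)
= 41.5 · (167/145 − 1)
= 41.5 · 0.1517
= 6.3 L

6.3 L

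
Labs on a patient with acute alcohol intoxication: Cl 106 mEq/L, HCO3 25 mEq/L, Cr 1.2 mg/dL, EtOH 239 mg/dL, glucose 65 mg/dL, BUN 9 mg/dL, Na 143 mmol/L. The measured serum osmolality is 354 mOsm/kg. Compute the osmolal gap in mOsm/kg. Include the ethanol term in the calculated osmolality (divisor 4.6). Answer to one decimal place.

9.2 mOsm/kg

Calculated osmolality = 2·Na + glucose/18 + BUN/2.8 + ethanol/4.6
= 2·143 + 65/18 + 9/2.8 + 239/4.6
= 286 + 3.61 + 3.21 + 51.96
= 344.78 mOsm/kg ≈ 344.8 mOsm/kg
Osmolar gap = measured − calculated = 354 − 344.8 = 9.2 mOsm/kg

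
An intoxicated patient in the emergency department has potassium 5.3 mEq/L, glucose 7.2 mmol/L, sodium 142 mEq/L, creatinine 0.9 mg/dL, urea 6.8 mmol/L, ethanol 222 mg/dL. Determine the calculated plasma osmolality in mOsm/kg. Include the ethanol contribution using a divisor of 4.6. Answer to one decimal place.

Calculated osmolality = 2·Na + glucose + urea + ethanol/4.6
= 2·142 + 7.2 + 6.8 + 222/4.6
= 284 + 7.20 + 6.80 + 48.26
= 346.26 mOsm/kg

346.3 mOsm/kg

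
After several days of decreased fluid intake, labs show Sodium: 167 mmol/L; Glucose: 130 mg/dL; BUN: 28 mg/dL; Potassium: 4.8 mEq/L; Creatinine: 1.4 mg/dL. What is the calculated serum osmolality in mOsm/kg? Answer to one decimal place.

351.2 mOsm/kg

Calculated osmolality = 2·Na + glucose/18 + BUN/2.8
= 2·167 + 130/18 + 28/2.8
= 334 + 7.22 + 10
= 351.22 mOsm/kg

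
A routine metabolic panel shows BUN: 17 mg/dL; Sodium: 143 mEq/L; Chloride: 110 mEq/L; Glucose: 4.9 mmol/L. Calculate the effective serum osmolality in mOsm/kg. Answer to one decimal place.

Effective osmolality excludes urea (freely permeant across cell membranes):
2·Na + glucose
= 2·143 + 4.9
= 286 + 4.9
= 290.9 mOsm/kg

290.9 mOsm/kg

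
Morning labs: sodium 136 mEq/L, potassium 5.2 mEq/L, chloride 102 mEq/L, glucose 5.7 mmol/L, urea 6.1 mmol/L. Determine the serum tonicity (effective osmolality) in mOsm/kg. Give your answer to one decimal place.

277.7 mOsm/kg

Effective osmolality excludes urea (freely permeant across cell membranes):
2·Na + glucose
= 2·136 + 5.7
= 272 + 5.7
= 277.7 mOsm/kg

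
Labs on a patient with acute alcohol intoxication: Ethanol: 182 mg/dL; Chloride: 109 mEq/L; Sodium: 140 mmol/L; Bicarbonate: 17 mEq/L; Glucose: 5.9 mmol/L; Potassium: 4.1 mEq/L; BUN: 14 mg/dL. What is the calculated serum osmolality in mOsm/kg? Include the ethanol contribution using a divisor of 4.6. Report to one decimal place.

Calculated osmolality = 2·Na + glucose + BUN/2.8 + ethanol/4.6
= 2·140 + 5.9 + 14/2.8 + 182/4.6
= 280 + 5.90 + 5 + 39.57
= 330.47 mOsm/kg

330.5 mOsm/kg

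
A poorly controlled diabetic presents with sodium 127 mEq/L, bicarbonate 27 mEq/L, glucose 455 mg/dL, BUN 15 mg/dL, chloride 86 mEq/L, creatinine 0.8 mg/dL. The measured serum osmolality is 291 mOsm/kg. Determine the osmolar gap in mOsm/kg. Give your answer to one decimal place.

6.4 mOsm/kg

Calculated osmolality = 2·Na + glucose/18 + BUN/2.8
= 2·127 + 455/18 + 15/2.8
= 254 + 25.28 + 5.36
= 284.64 mOsm/kg ≈ 284.6 mOsm/kg
Osmolar gap = measured − calculated = 291 − 284.6 = 6.4 mOsm/kg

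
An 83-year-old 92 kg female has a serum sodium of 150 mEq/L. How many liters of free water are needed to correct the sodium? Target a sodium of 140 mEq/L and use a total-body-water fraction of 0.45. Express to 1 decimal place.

3.0 L

TBW = 0.45 · 92 = 41.4 L
Free water deficit = TBW · (Na/140 − 1)
= 41.4 · (150/140 − 1)
= 41.4 · 0.0714
= 2.96 L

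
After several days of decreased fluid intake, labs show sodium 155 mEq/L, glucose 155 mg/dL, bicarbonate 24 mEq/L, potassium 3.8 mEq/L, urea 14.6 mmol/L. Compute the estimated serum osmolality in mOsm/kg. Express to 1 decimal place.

Calculated osmolality = 2·Na + glucose/18 + urea
= 2·155 + 155/18 + 14.6
= 310 + 8.61 + 14.60
= 333.21 mOsm/kg

333.2 mOsm/kg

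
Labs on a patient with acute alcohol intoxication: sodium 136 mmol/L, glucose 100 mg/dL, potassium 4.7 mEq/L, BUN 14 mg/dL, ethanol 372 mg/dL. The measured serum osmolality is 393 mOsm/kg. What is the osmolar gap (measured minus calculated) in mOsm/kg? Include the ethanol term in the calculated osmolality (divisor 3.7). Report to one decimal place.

Calculated osmolality = 2·Na + glucose/18 + BUN/2.8 + ethanol/3.7
= 2·136 + 100/18 + 14/2.8 + 372/3.7
= 272 + 5.56 + 5 + 100.54
= 383.1 mOsm/kg ≈ 383.1 mOsm/kg
Osmolar gap = measured − calculated = 393 − 383.1 = 9.9 mOsm/kg

9.9 mOsm/kg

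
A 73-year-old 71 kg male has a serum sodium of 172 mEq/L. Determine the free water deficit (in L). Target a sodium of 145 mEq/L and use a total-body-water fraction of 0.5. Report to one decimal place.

6.6 L

TBW = 0.5 · 71 = 35.5 L
Free water deficit = TBW · (Na/145 − 1)
= 35.5 · (172/145 − 1)
= 35.5 · 0.1862
= 6.61 L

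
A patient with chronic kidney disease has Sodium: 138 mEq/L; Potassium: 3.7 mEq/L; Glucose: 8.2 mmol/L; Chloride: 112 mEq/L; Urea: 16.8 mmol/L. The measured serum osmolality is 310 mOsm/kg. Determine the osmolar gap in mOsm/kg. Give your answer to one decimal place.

9.0 mOsm/kg

Calculated osmolality = 2·Na + glucose + urea
= 2·138 + 8.2 + 16.8
= 276 + 8.20 + 16.80
= 301 mOsm/kg ≈ 301.0 mOsm/kg
Osmolar gap = measured − calculated = 310 − 301.0 = 9.0 mOsm/kg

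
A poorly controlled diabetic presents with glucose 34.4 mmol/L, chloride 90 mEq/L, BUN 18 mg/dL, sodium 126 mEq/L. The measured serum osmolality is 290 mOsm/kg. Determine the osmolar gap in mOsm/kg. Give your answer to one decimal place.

-2.8 mOsm/kg

Calculated osmolality = 2·Na + glucose + BUN/2.8
= 2·126 + 34.4 + 18/2.8
= 252 + 34.40 + 6.43
= 292.83 mOsm/kg ≈ 292.8 mOsm/kg
Osmolar gap = measured − calculated = 290 − 292.8 = -2.8 mOsm/kg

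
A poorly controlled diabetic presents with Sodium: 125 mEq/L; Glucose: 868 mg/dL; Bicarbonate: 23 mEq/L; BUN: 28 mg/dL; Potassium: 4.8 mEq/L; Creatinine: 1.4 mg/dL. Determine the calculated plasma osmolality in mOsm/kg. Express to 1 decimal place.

308.2 mOsm/kg

Calculated osmolality = 2·Na + glucose/18 + BUN/2.8
= 2·125 + 868/18 + 28/2.8
= 250 + 48.22 + 10
= 308.22 mOsm/kg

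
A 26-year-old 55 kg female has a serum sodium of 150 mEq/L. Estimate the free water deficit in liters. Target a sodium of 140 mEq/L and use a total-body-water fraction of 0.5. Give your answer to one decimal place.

TBW = 0.5 · 55 = 27.5 L
Free water deficit = TBW · (Na/140 − 1)
= 27.5 · (150/140 − 1)
= 27.5 · 0.0714
= 1.96 L

2.0 L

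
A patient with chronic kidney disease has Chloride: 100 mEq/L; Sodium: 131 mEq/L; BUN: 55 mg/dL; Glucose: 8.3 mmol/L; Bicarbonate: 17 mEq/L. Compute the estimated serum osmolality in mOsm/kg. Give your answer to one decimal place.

289.9 mOsm/kg

Calculated osmolality = 2·Na + glucose + BUN/2.8
= 2·131 + 8.3 + 55/2.8
= 262 + 8.30 + 19.64
= 289.94 mOsm/kg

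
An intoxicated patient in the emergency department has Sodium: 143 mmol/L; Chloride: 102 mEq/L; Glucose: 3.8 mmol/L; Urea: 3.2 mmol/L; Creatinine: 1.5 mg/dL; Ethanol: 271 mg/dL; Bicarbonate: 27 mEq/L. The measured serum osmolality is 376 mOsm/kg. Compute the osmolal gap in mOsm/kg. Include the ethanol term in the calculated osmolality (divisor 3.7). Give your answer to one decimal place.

9.8 mOsm/kg

Calculated osmolality = 2·Na + glucose + urea + ethanol/3.7
= 2·143 + 3.8 + 3.2 + 271/3.7
= 286 + 3.80 + 3.20 + 73.24
= 366.24 mOsm/kg ≈ 366.2 mOsm/kg
Osmolar gap = measured − calculated = 376 − 366.2 = 9.8 mOsm/kg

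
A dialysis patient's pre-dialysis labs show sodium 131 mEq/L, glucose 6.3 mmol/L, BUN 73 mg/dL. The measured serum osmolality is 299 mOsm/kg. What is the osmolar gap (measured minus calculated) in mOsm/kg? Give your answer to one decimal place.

Calculated osmolality = 2·Na + glucose + BUN/2.8
= 2·131 + 6.3 + 73/2.8
= 262 + 6.30 + 26.07
= 294.37 mOsm/kg ≈ 294.4 mOsm/kg
Osmolar gap = measured − calculated = 299 − 294.4 = 4.6 mOsm/kg

4.6 mOsm/kg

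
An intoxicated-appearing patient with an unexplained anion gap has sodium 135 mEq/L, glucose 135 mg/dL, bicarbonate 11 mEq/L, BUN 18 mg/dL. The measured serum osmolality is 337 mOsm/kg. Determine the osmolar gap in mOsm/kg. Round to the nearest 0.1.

53.1 mOsm/kg

Calculated osmolality = 2·Na + glucose/18 + BUN/2.8
= 2·135 + 135/18 + 18/2.8
= 270 + 7.50 + 6.43
= 283.93 mOsm/kg ≈ 283.9 mOsm/kg
Osmolar gap = measured − calculated = 337 − 283.9 = 53.1 mOsm/kg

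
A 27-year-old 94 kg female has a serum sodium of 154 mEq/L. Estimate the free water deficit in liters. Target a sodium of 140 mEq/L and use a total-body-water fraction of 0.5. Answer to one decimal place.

4.7 L

TBW = 0.5 · 94 = 47 L
Free water deficit = TBW · (Na/140 − 1)
= 47 · (154/140 − 1)
= 47 · 0.1
= 4.7 L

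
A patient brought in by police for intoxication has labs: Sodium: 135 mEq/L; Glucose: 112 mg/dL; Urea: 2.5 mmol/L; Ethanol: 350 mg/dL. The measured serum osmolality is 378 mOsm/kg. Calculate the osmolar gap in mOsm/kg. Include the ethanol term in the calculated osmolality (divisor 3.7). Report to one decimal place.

Calculated osmolality = 2·Na + glucose/18 + urea + ethanol/3.7
= 2·135 + 112/18 + 2.5 + 350/3.7
= 270 + 6.22 + 2.50 + 94.59
= 373.31 mOsm/kg ≈ 373.3 mOsm/kg
Osmolar gap = measured − calculated = 378 − 373.3 = 4.7 mOsm/kg

4.7 mOsm/kg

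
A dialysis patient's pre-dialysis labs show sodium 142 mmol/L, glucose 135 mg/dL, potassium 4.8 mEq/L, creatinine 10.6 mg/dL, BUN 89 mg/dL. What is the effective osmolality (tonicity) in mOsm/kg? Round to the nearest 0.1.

291.5 mOsm/kg

Effective osmolality excludes urea (freely permeant across cell membranes):
2·Na + glucose/18
= 2·142 + 135/18
= 284 + 7.5
= 291.5 mOsm/kg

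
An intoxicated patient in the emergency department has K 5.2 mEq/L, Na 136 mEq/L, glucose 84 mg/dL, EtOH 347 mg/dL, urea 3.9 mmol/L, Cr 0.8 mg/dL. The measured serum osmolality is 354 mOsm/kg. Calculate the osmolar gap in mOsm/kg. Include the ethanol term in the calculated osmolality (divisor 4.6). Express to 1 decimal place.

Calculated osmolality = 2·Na + glucose/18 + urea + ethanol/4.6
= 2·136 + 84/18 + 3.9 + 347/4.6
= 272 + 4.67 + 3.90 + 75.43
= 356 mOsm/kg ≈ 356.0 mOsm/kg
Osmolar gap = measured − calculated = 354 − 356.0 = -2.0 mOsm/kg

-2.0 mOsm/kg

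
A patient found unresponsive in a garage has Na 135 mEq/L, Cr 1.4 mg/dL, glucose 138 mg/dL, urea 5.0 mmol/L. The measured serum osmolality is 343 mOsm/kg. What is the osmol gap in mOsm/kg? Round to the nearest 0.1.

60.3 mOsm/kg

Calculated osmolality = 2·Na + glucose/18 + urea
= 2·135 + 138/18 + 5
= 270 + 7.67 + 5
= 282.67 mOsm/kg ≈ 282.7 mOsm/kg
Osmolar gap = measured − calculated = 343 − 282.7 = 60.3 mOsm/kg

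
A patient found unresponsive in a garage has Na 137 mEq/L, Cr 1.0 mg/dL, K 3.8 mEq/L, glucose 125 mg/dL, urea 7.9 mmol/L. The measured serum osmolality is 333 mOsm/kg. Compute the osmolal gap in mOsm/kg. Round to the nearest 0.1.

44.2 mOsm/kg

Calculated osmolality = 2·Na + glucose/18 + urea
= 2·137 + 125/18 + 7.9
= 274 + 6.94 + 7.90
= 288.84 mOsm/kg ≈ 288.8 mOsm/kg
Osmolar gap = measured − calculated = 333 − 288.8 = 44.2 mOsm/kg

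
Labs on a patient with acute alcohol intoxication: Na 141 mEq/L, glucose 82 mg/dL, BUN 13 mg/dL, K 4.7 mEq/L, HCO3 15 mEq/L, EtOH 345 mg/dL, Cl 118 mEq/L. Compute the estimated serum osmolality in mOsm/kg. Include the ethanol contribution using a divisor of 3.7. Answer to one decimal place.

Calculated osmolality = 2·Na + glucose/18 + BUN/2.8 + ethanol/3.7
= 2·141 + 82/18 + 13/2.8 + 345/3.7
= 282 + 4.56 + 4.64 + 93.24
= 384.44 mOsm/kg

384.4 mOsm/kg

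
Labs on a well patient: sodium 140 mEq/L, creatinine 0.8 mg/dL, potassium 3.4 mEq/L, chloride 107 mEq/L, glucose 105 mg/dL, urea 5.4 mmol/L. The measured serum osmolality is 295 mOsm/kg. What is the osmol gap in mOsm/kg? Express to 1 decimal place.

3.8 mOsm/kg

Calculated osmolality = 2·Na + glucose/18 + urea
= 2·140 + 105/18 + 5.4
= 280 + 5.83 + 5.40
= 291.23 mOsm/kg ≈ 291.2 mOsm/kg
Osmolar gap = measured − calculated = 295 − 291.2 = 3.8 mOsm/kg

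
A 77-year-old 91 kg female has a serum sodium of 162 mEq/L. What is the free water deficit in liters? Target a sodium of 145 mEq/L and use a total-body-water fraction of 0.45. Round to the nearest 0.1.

TBW = 0.45 · 91 = 40.95 L
Free water deficit = TBW · (Na/145 − 1)
= 40.95 · (162/145 − 1)
= 40.95 · 0.1172
= 4.8 L

4.8 L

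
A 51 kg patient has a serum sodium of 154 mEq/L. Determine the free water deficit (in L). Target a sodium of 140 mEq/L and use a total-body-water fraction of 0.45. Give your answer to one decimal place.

TBW = 0.45 · 51 = 22.95 L
Free water deficit = TBW · (Na/140 − 1)
= 22.95 · (154/140 − 1)
= 22.95 · 0.1
= 2.29 L

2.3 L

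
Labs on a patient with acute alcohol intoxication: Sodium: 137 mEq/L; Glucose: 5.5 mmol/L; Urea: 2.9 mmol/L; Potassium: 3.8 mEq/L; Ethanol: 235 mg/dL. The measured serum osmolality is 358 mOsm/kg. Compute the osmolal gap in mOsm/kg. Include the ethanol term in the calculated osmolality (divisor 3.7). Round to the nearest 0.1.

Calculated osmolality = 2·Na + glucose + urea + ethanol/3.7
= 2·137 + 5.5 + 2.9 + 235/3.7
= 274 + 5.50 + 2.90 + 63.51
= 345.91 mOsm/kg ≈ 345.9 mOsm/kg
Osmolar gap = measured − calculated = 358 − 345.9 = 12.1 mOsm/kg

12.1 mOsm/kg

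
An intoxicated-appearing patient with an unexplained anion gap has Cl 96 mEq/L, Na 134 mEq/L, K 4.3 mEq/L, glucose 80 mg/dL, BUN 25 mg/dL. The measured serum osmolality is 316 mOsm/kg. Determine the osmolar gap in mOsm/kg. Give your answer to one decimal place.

34.6 mOsm/kg

Calculated osmolality = 2·Na + glucose/18 + BUN/2.8
= 2·134 + 80/18 + 25/2.8
= 268 + 4.44 + 8.93
= 281.37 mOsm/kg ≈ 281.4 mOsm/kg
Osmolar gap = measured − calculated = 316 − 281.4 = 34.6 mOsm/kg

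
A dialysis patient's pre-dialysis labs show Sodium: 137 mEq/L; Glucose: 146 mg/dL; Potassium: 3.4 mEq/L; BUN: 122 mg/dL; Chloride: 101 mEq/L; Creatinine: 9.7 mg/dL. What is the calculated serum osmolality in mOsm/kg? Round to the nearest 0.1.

325.7 mOsm/kg

Calculated osmolality = 2·Na + glucose/18 + BUN/2.8
= 2·137 + 146/18 + 122/2.8
= 274 + 8.11 + 43.57
= 325.68 mOsm/kg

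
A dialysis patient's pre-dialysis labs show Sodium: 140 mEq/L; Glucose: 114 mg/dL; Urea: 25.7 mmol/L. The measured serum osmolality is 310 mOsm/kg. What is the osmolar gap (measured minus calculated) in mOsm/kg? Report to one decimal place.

-2.0 mOsm/kg

Calculated osmolality = 2·Na + glucose/18 + urea
= 2·140 + 114/18 + 25.7
= 280 + 6.33 + 25.70
= 312.03 mOsm/kg ≈ 312.0 mOsm/kg
Osmolar gap = measured − calculated = 310 − 312.0 = -2.0 mOsm/kg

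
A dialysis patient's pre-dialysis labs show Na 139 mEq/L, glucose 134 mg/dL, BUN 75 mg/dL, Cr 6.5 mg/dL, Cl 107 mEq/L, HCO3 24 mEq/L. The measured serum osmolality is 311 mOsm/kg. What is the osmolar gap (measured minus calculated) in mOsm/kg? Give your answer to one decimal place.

-1.2 mOsm/kg

Calculated osmolality = 2·Na + glucose/18 + BUN/2.8
= 2·139 + 134/18 + 75/2.8
= 278 + 7.44 + 26.79
= 312.23 mOsm/kg ≈ 312.2 mOsm/kg
Osmolar gap = measured − calculated = 311 − 312.2 = -1.2 mOsm/kg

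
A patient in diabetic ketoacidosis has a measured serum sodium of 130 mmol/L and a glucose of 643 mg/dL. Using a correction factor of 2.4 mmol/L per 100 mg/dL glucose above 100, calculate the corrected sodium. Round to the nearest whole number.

143 mmol/L

Corrected Na = measured Na + 2.4 · (glucose − 100)/100
= 130 + 2.4 · (643 − 100)/100
= 130 + 13
= 143 mmol/L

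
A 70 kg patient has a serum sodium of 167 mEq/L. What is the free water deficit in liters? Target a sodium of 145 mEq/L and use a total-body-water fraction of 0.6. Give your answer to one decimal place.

6.4 L

TBW = 0.6 · 70 = 42 L
Free water deficit = TBW · (Na/145 − 1)
= 42 · (167/145 − 1)
= 42 · 0.1517
= 6.37 L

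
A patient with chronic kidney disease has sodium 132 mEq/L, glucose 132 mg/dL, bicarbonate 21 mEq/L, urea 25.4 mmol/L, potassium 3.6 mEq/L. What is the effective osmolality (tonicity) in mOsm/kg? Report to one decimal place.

Effective osmolality excludes urea (freely permeant across cell membranes):
2·Na + glucose/18
= 2·132 + 132/18
= 264 + 7.33
= 271.33 mOsm/kg

271.3 mOsm/kg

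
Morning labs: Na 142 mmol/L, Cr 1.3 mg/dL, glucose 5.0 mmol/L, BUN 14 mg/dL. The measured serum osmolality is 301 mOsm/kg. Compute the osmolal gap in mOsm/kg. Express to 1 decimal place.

7.0 mOsm/kg

Calculated osmolality = 2·Na + glucose + BUN/2.8
= 2·142 + 5 + 14/2.8
= 284 + 5 + 5
= 294 mOsm/kg ≈ 294.0 mOsm/kg
Osmolar gap = measured − calculated = 301 − 294.0 = 7.0 mOsm/kg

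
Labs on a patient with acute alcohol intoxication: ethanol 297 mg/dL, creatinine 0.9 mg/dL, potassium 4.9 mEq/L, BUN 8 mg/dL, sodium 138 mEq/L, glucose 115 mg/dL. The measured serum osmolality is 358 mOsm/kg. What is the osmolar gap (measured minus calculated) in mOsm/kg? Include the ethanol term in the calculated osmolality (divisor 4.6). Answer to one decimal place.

8.2 mOsm/kg

Calculated osmolality = 2·Na + glucose/18 + BUN/2.8 + ethanol/4.6
= 2·138 + 115/18 + 8/2.8 + 297/4.6
= 276 + 6.39 + 2.86 + 64.57
= 349.82 mOsm/kg ≈ 349.8 mOsm/kg
Osmolar gap = measured − calculated = 358 − 349.8 = 8.2 mOsm/kg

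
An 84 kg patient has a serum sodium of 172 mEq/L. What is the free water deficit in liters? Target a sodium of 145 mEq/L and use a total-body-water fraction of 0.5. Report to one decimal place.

TBW = 0.5 · 84 = 42 L
Free water deficit = TBW · (Na/145 − 1)
= 42 · (172/145 − 1)
= 42 · 0.1862
= 7.82 L

7.8 L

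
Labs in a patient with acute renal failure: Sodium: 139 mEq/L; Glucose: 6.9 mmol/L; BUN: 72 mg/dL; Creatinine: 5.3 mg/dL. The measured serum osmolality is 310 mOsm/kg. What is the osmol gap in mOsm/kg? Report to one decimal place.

-0.6 mOsm/kg

Calculated osmolality = 2·Na + glucose + BUN/2.8
= 2·139 + 6.9 + 72/2.8
= 278 + 6.90 + 25.71
= 310.61 mOsm/kg ≈ 310.6 mOsm/kg
Osmolar gap = measured − calculated = 310 − 310.6 = -0.6 mOsm/kg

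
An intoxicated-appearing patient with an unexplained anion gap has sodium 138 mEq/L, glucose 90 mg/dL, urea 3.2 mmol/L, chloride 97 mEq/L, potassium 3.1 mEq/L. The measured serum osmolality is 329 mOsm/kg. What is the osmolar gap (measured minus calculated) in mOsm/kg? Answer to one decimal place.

44.8 mOsm/kg

Calculated osmolality = 2·Na + glucose/18 + urea
= 2·138 + 90/18 + 3.2
= 276 + 5 + 3.20
= 284.2 mOsm/kg ≈ 284.2 mOsm/kg
Osmolar gap = measured − calculated = 329 − 284.2 = 44.8 mOsm/kg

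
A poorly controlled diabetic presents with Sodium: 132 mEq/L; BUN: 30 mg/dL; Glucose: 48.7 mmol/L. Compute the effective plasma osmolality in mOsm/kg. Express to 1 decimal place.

Effective osmolality excludes urea (freely permeant across cell membranes):
2·Na + glucose
= 2·132 + 48.7
= 264 + 48.7
= 312.7 mOsm/kg

312.7 mOsm/kg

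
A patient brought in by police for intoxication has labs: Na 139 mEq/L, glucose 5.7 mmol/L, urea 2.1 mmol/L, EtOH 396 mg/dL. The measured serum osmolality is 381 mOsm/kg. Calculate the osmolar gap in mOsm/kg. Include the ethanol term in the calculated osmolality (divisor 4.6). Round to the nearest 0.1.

Calculated osmolality = 2·Na + glucose + urea + ethanol/4.6
= 2·139 + 5.7 + 2.1 + 396/4.6
= 278 + 5.70 + 2.10 + 86.09
= 371.89 mOsm/kg ≈ 371.9 mOsm/kg
Osmolar gap = measured − calculated = 381 − 371.9 = 9.1 mOsm/kg

9.1 mOsm/kg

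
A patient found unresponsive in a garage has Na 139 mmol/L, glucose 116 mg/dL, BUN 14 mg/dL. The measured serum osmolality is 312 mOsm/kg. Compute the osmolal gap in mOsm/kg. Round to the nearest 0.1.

Calculated osmolality = 2·Na + glucose/18 + BUN/2.8
= 2·139 + 116/18 + 14/2.8
= 278 + 6.44 + 5
= 289.44 mOsm/kg ≈ 289.4 mOsm/kg
Osmolar gap = measured − calculated = 312 − 289.4 = 22.6 mOsm/kg

22.6 mOsm/kg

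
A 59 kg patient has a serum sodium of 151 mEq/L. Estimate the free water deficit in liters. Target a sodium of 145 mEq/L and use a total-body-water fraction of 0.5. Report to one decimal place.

1.2 L

TBW = 0.5 · 59 = 29.5 L
Free water deficit = TBW · (Na/145 − 1)
= 29.5 · (151/145 − 1)
= 29.5 · 0.0414
= 1.22 L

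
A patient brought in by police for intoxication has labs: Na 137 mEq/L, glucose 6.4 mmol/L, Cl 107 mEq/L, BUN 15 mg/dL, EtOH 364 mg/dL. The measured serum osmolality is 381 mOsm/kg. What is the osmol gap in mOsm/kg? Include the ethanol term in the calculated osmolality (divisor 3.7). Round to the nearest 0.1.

Calculated osmolality = 2·Na + glucose + BUN/2.8 + ethanol/3.7
= 2·137 + 6.4 + 15/2.8 + 364/3.7
= 274 + 6.40 + 5.36 + 98.38
= 384.14 mOsm/kg ≈ 384.1 mOsm/kg
Osmolar gap = measured − calculated = 381 − 384.1 = -3.1 mOsm/kg

-3.1 mOsm/kg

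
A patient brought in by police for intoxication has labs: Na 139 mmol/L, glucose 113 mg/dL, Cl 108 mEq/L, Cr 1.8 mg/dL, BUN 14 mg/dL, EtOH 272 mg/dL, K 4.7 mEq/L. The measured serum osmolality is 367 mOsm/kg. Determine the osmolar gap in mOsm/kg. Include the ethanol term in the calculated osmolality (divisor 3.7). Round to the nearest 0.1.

Calculated osmolality = 2·Na + glucose/18 + BUN/2.8 + ethanol/3.7
= 2·139 + 113/18 + 14/2.8 + 272/3.7
= 278 + 6.28 + 5 + 73.51
= 362.79 mOsm/kg ≈ 362.8 mOsm/kg
Osmolar gap = measured − calculated = 367 − 362.8 = 4.2 mOsm/kg

4.2 mOsm/kg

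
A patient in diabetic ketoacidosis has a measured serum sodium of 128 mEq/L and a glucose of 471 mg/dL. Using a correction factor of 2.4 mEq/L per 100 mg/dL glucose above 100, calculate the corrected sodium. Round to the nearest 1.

Corrected Na = measured Na + 2.4 · (glucose − 100)/100
= 128 + 2.4 · (471 − 100)/100
= 128 + 8.9
= 136.9 mEq/L

137 mEq/L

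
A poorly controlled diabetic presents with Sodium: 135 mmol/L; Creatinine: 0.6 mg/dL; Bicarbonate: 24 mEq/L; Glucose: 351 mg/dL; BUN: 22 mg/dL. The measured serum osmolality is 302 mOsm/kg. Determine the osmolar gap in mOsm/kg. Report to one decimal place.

Calculated osmolality = 2·Na + glucose/18 + BUN/2.8
= 2·135 + 351/18 + 22/2.8
= 270 + 19.50 + 7.86
= 297.36 mOsm/kg ≈ 297.4 mOsm/kg
Osmolar gap = measured − calculated = 302 − 297.4 = 4.6 mOsm/kg

4.6 mOsm/kg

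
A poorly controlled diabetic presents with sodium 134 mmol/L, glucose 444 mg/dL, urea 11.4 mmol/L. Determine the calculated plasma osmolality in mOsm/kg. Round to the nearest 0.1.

304.1 mOsm/kg

Calculated osmolality = 2·Na + glucose/18 + urea
= 2·134 + 444/18 + 11.4
= 268 + 24.67 + 11.40
= 304.07 mOsm/kg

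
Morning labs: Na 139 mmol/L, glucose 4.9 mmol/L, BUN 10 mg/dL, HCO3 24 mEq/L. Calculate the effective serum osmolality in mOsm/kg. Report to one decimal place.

Effective osmolality excludes urea (freely permeant across cell membranes):
2·Na + glucose
= 2·139 + 4.9
= 278 + 4.9
= 282.9 mOsm/kg

282.9 mOsm/kg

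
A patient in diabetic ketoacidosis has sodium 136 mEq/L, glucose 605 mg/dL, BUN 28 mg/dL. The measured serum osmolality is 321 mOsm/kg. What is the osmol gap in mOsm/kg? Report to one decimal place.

Calculated osmolality = 2·Na + glucose/18 + BUN/2.8
= 2·136 + 605/18 + 28/2.8
= 272 + 33.61 + 10
= 315.61 mOsm/kg ≈ 315.6 mOsm/kg
Osmolar gap = measured − calculated = 321 − 315.6 = 5.4 mOsm/kg

5.4 mOsm/kg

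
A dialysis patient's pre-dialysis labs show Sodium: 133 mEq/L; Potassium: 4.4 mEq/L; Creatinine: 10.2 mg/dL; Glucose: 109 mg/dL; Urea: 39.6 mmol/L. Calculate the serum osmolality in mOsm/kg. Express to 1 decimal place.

311.7 mOsm/kg

Calculated osmolality = 2·Na + glucose/18 + urea
= 2·133 + 109/18 + 39.6
= 266 + 6.06 + 39.60
= 311.66 mOsm/kg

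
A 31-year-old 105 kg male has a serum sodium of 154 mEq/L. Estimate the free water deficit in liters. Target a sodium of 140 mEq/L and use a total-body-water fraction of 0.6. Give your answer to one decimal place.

TBW = 0.6 · 105 = 63 L
Free water deficit = TBW · (Na/140 − 1)
= 63 · (154/140 − 1)
= 63 · 0.1
= 6.3 L

6.3 L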